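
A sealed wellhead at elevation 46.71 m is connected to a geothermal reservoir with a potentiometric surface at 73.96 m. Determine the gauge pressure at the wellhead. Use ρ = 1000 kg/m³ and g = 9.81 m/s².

P ≈ 267 kPa

Head above the cap: Δh = 73.96 − 46.71 = 27.25 m.
P = ρgΔh = 1000 × 9.81 × 27.25 = 267322 Pa ≈ 267 kPa.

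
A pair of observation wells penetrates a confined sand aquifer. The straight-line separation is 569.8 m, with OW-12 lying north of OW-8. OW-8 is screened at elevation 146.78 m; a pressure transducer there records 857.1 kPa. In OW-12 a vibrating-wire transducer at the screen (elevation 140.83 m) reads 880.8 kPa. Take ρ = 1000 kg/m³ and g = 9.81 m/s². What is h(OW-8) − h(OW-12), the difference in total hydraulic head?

Pressure head at OW-8: ψ = P/(ρg) = 857.1×1000 / (1000 × 9.81) = 87.37 m.
Total head at OW-8: h = z + ψ = 146.78 + 87.37 = 234.15 m.
Pressure head at OW-12: ψ = P/(ρg) = 880.8×1000 / (1000 × 9.81) = 89.79 m.
Total head at OW-12: h = z + ψ = 140.83 + 89.79 = 230.62 m.
Head difference: h(OW-8) − h(OW-12) = 234.15 − 230.62 = 3.53 m.

Δh ≈ 3.53 m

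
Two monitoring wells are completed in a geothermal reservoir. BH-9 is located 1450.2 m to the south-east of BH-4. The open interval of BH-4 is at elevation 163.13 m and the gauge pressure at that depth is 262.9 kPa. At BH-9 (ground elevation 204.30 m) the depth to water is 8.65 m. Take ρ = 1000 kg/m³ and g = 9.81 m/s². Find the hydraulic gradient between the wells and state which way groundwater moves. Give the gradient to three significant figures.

i ≈ 0.00394; groundwater flows toward the north-west

Pressure head at BH-4: ψ = P/(ρg) = 262.9×1000 / (1000 × 9.81) = 26.80 m.
Total head at BH-4: h = z + ψ = 163.13 + 26.80 = 189.93 m.
Total head at BH-9: h = 204.30 − 8.65 = 195.65 m.
Head difference: h(BH-4) − h(BH-9) = 189.93 − 195.65 = -5.72 m.
Hydraulic gradient: i = |Δh| / L = 5.72 / 1450.2 = 0.00394.
Flow is from higher to lower head: from BH-9 toward BH-4, i.e. toward the north-west.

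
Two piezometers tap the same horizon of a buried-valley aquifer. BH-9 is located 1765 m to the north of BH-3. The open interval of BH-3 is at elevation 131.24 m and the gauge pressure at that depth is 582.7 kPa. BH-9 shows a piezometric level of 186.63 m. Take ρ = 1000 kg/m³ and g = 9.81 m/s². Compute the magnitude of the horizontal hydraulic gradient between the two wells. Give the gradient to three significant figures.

i ≈ 0.00227

Pressure head at BH-3: ψ = P/(ρg) = 582.7×1000 / (1000 × 9.81) = 59.40 m.
Total head at BH-3: h = z + ψ = 131.24 + 59.40 = 190.64 m.
Total head at BH-9: h = 186.63 m (water level in the piezometer is the total head).
Head difference: h(BH-3) − h(BH-9) = 190.64 − 186.63 = 4.01 m.
Hydraulic gradient: i = |Δh| / L = 4.01 / 1765 = 0.00227.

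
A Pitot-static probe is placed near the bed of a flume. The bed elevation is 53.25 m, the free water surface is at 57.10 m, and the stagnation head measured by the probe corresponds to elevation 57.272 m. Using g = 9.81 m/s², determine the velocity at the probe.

v ≈ 1.84 m/s

Near the bed, under hydrostatic conditions, the piezometric head (z + ψ) equals the free-surface elevation, 57.10 m.
Velocity head = total − piezometric = 57.272 − 57.10 = 0.172 m.
v = √(2g·h_v) = √(2 × 9.81 × 0.172) = 1.84 m/s.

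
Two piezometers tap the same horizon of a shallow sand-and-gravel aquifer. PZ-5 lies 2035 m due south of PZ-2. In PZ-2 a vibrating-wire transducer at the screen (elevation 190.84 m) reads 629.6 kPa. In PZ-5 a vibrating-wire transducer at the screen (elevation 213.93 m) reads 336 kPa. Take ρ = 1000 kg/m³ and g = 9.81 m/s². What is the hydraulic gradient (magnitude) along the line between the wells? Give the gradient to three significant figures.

i ≈ 0.00336

Pressure head at PZ-2: ψ = P/(ρg) = 629.6×1000 / (1000 × 9.81) = 64.18 m.
Total head at PZ-2: h = z + ψ = 190.84 + 64.18 = 255.02 m.
Pressure head at PZ-5: ψ = P/(ρg) = 336×1000 / (1000 × 9.81) = 34.25 m.
Total head at PZ-5: h = z + ψ = 213.93 + 34.25 = 248.18 m.
Head difference: h(PZ-2) − h(PZ-5) = 255.02 − 248.18 = 6.84 m.
Hydraulic gradient: i = |Δh| / L = 6.84 / 2035 = 0.00336.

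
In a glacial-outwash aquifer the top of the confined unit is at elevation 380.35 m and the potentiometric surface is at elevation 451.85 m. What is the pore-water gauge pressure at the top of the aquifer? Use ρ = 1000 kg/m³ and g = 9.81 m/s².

Pressure head at the aquifer top: ψ = h − z = 451.85 − 380.35 = 71.50 m.
P = ρgψ = 1000 × 9.81 × 71.50 = 701415 Pa ≈ 701 kPa.

P ≈ 701 kPa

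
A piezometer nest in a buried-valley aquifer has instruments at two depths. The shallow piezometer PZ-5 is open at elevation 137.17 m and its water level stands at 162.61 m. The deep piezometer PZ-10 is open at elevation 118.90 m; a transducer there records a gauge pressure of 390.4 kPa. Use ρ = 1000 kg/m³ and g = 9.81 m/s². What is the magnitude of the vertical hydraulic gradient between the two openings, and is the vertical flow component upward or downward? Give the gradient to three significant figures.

|i_v| ≈ 0.214; vertical flow is downward

Total head at PZ-5: h = 162.61 m (water level in the standpipe).
Pressure head at PZ-10: ψ = P/(ρg) = 390.4×1000 / (1000 × 9.81) = 39.80 m.
Total head at PZ-10: h = z + ψ = 118.90 + 39.80 = 158.70 m.
Δh = h(PZ-5) − h(PZ-10) = 162.61 − 158.70 = 3.91 m.
Vertical separation Δz = 137.17 − 118.90 = 18.27 m.
|i_v| = |Δh| / Δz = 3.91 / 18.27 = 0.214.
Head is higher in the shallow piezometer, so vertical flow is downward (recharge condition).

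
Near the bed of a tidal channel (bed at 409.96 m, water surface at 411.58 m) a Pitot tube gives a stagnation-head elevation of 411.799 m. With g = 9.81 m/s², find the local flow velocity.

v ≈ 2.07 m/s

Near the bed, under hydrostatic conditions, the piezometric head (z + ψ) equals the free-surface elevation, 411.58 m.
Velocity head = total − piezometric = 411.799 − 411.58 = 0.219 m.
v = √(2g·h_v) = √(2 × 9.81 × 0.219) = 2.07 m/s.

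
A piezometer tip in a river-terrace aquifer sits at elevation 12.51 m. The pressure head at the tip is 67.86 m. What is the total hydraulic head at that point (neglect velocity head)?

h = z + ψ = 12.51 + 67.86 = 80.37 m.

h ≈ 80.37 m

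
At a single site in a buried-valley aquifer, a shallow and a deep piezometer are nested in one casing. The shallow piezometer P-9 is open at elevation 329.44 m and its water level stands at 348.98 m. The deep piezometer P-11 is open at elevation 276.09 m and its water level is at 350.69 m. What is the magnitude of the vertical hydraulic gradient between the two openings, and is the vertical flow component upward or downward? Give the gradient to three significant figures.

|i_v| ≈ 0.0321; vertical flow is upward

Total head at P-9: h = 348.98 m (water level in the standpipe).
Total head at P-11: h = 350.69 m.
Δh = h(P-9) − h(P-11) = 348.98 − 350.69 = -1.71 m.
Vertical separation Δz = 329.44 − 276.09 = 53.35 m.
|i_v| = |Δh| / Δz = 1.71 / 53.35 = 0.0321.
Head is higher in the deep piezometer, so vertical flow is upward (discharge condition).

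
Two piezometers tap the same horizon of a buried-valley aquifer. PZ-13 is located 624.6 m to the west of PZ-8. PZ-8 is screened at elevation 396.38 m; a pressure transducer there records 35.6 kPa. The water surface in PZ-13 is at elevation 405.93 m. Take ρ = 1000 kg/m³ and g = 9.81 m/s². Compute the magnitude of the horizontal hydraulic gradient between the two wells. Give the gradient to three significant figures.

i ≈ 0.00948

Pressure head at PZ-8: ψ = P/(ρg) = 35.6×1000 / (1000 × 9.81) = 3.63 m.
Total head at PZ-8: h = z + ψ = 396.38 + 3.63 = 400.01 m.
Total head at PZ-13: h = 405.93 m (water level in the piezometer is the total head).
Head difference: h(PZ-8) − h(PZ-13) = 400.01 − 405.93 = -5.92 m.
Hydraulic gradient: i = |Δh| / L = 5.92 / 624.6 = 0.00948.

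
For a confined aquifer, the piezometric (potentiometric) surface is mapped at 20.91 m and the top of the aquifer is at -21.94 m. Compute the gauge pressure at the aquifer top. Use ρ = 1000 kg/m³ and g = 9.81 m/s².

Pressure head at the aquifer top: ψ = h − z = 20.91 − (-21.94) = 42.85 m.
P = ρgψ = 1000 × 9.81 × 42.85 = 420358 Pa ≈ 420 kPa.

P ≈ 420 kPa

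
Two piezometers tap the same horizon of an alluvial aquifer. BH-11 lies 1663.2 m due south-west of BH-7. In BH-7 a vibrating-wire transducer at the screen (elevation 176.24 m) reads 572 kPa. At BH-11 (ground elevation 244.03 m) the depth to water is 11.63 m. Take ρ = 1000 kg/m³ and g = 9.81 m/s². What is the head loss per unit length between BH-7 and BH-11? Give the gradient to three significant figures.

i ≈ 0.00129 m/m

Pressure head at BH-7: ψ = P/(ρg) = 572×1000 / (1000 × 9.81) = 58.31 m.
Total head at BH-7: h = z + ψ = 176.24 + 58.31 = 234.55 m.
Total head at BH-11: h = 244.03 − 11.63 = 232.40 m.
Head difference: h(BH-7) − h(BH-11) = 234.55 − 232.40 = 2.15 m.
Hydraulic gradient: i = |Δh| / L = 2.15 / 1663.2 = 0.00129.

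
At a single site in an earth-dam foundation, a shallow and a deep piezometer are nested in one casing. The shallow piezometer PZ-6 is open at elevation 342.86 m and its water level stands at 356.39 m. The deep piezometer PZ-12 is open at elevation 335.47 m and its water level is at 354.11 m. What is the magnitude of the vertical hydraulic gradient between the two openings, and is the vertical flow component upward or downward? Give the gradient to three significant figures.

|i_v| ≈ 0.309; vertical flow is downward

Total head at PZ-6: h = 356.39 m (water level in the standpipe).
Total head at PZ-12: h = 354.11 m.
Δh = h(PZ-6) − h(PZ-12) = 356.39 − 354.11 = 2.28 m.
Vertical separation Δz = 342.86 − 335.47 = 7.39 m.
|i_v| = |Δh| / Δz = 2.28 / 7.39 = 0.309.
Head is higher in the shallow piezometer, so vertical flow is downward (recharge condition).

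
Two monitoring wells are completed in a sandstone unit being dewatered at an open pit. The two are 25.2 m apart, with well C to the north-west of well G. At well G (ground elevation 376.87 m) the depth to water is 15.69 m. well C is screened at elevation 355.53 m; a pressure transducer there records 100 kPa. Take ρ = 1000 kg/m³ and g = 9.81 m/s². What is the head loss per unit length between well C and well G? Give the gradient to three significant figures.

i ≈ 0.180 m/m

Total head at well G: h = 376.87 − 15.69 = 361.18 m.
Pressure head at well C: ψ = P/(ρg) = 100×1000 / (1000 × 9.81) = 10.19 m.
Total head at well C: h = z + ψ = 355.53 + 10.19 = 365.72 m.
Head difference: h(well G) − h(well C) = 361.18 − 365.72 = -4.54 m.
Hydraulic gradient: i = |Δh| / L = 4.54 / 25.2 = 0.180.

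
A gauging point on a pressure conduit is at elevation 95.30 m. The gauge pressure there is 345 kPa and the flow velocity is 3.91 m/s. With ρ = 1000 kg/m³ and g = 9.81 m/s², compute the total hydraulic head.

h ≈ 131.25 m

Pressure head ψ = P/(ρg) = 345×1000 / (1000 × 9.81) = 35.17 m.
Velocity head = v²/(2g) = 3.91² / (2 × 9.81) = 0.779 m.
h = z + ψ + v²/(2g) = 95.30 + 35.17 + 0.779 = 131.25 m.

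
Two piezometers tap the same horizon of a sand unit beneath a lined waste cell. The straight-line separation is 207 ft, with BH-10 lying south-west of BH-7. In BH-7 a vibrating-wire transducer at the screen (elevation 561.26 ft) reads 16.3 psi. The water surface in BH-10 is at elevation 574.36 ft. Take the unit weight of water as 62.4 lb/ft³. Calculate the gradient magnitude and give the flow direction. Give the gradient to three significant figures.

i ≈ 0.118; groundwater flows toward the south-west

Pressure head at BH-7: ψ = 144·P/γ = 144 × 16.3 / 62.4 = 37.62 ft.
Total head at BH-7: h = z + ψ = 561.26 + 37.62 = 598.88 ft.
Total head at BH-10: h = 574.36 ft (water level in the piezometer is the total head).
Head difference: h(BH-7) − h(BH-10) = 598.88 − 574.36 = 24.52 ft.
Hydraulic gradient: i = |Δh| / L = 24.52 / 207 = 0.118.
Flow is from higher to lower head: from BH-7 toward BH-10, i.e. toward the south-west.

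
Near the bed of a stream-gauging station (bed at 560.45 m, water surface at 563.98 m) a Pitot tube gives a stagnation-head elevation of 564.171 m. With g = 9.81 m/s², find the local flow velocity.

Near the bed, under hydrostatic conditions, the piezometric head (z + ψ) equals the free-surface elevation, 563.98 m.
Velocity head = total − piezometric = 564.171 − 563.98 = 0.191 m.
v = √(2g·h_v) = √(2 × 9.81 × 0.191) = 1.94 m/s.

v ≈ 1.94 m/s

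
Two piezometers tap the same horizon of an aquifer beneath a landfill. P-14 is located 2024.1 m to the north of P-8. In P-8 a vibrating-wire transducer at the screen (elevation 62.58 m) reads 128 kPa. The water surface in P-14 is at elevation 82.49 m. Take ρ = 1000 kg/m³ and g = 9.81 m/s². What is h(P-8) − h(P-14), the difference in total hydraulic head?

Δh ≈ -6.86 m

Pressure head at P-8: ψ = P/(ρg) = 128×1000 / (1000 × 9.81) = 13.05 m.
Total head at P-8: h = z + ψ = 62.58 + 13.05 = 75.63 m.
Total head at P-14: h = 82.49 m (water level in the piezometer is the total head).
Head difference: h(P-8) − h(P-14) = 75.63 − 82.49 = -6.86 m.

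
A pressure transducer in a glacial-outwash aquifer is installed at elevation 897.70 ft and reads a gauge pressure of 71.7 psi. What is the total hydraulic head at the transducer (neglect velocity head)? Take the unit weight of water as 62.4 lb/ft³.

h ≈ 1063.16 ft

ψ = 144·P/γ = 144 × 71.7 / 62.4 = 165.46 ft.
h = z + ψ = 897.70 + 165.46 = 1063.16 ft.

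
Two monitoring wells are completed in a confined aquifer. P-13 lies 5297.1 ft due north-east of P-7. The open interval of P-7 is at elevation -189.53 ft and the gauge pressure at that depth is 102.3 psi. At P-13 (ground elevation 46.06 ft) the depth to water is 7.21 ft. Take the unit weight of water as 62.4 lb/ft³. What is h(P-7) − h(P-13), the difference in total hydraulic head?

Pressure head at P-7: ψ = 144·P/γ = 144 × 102.3 / 62.4 = 236.08 ft.
Total head at P-7: h = z + ψ = -189.53 + 236.08 = 46.55 ft.
Total head at P-13: h = 46.06 − 7.21 = 38.85 ft.
Head difference: h(P-7) − h(P-13) = 46.55 − 38.85 = 7.70 ft.

Δh ≈ 7.70 ft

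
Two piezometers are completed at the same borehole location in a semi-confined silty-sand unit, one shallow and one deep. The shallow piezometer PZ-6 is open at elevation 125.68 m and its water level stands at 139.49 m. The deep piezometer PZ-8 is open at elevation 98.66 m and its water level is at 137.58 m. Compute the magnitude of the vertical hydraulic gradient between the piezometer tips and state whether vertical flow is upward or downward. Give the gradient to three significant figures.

Total head at PZ-6: h = 139.49 m (water level in the standpipe).
Total head at PZ-8: h = 137.58 m.
Δh = h(PZ-6) − h(PZ-8) = 139.49 − 137.58 = 1.91 m.
Vertical separation Δz = 125.68 − 98.66 = 27.02 m.
|i_v| = |Δh| / Δz = 1.91 / 27.02 = 0.0707.
Head is higher in the shallow piezometer, so vertical flow is downward (recharge condition).

|i_v| ≈ 0.0707; vertical flow is downward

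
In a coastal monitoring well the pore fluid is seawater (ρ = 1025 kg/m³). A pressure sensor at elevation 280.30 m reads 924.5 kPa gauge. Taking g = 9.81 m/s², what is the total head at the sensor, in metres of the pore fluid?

h ≈ 372.24 m

ψ = P/(ρg) = 924.5×1000 / (1025 × 9.81) = 91.94 m.
h = z + ψ = 280.30 + 91.94 = 372.24 m.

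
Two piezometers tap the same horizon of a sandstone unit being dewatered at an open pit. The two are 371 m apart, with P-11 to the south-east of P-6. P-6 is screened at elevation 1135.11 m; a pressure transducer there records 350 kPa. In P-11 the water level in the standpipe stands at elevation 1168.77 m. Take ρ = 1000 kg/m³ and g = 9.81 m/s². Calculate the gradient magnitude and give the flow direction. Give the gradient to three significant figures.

i ≈ 0.00544; groundwater flows toward the south-east

Pressure head at P-6: ψ = P/(ρg) = 350×1000 / (1000 × 9.81) = 35.68 m.
Total head at P-6: h = z + ψ = 1135.11 + 35.68 = 1170.79 m.
Total head at P-11: h = 1168.77 m (water level in the piezometer is the total head).
Head difference: h(P-6) − h(P-11) = 1170.79 − 1168.77 = 2.02 m.
Hydraulic gradient: i = |Δh| / L = 2.02 / 371 = 0.00544.
Flow is from higher to lower head: from P-6 toward P-11, i.e. toward the south-east.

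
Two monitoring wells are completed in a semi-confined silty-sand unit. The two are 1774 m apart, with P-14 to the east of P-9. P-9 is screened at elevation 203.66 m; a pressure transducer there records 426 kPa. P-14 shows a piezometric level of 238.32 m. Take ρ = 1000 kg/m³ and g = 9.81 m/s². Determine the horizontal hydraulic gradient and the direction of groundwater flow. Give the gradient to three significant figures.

Pressure head at P-9: ψ = P/(ρg) = 426×1000 / (1000 × 9.81) = 43.43 m.
Total head at P-9: h = z + ψ = 203.66 + 43.43 = 247.09 m.
Total head at P-14: h = 238.32 m (water level in the piezometer is the total head).
Head difference: h(P-9) − h(P-14) = 247.09 − 238.32 = 8.77 m.
Hydraulic gradient: i = |Δh| / L = 8.77 / 1774 = 0.00494.
Flow is from higher to lower head: from P-9 toward P-14, i.e. toward the east.

i ≈ 0.00494; groundwater flows toward the east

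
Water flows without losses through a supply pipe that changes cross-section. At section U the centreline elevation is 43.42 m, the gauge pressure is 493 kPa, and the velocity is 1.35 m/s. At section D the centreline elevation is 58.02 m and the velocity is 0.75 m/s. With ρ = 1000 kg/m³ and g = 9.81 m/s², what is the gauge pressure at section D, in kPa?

P₂ ≈ 350 kPa

Pressure head at U: ψ₁ = P₁/(ρg) = 493×1000 / (1000 × 9.81) = 50.25 m.
Velocity heads: v₁²/2g = 1.35²/19.62 = 0.093 m; v₂²/2g = 0.75²/19.62 = 0.029 m.
Total head H = z₁ + ψ₁ + v₁²/2g = 43.42 + 50.25 + 0.093 = 93.76 m.
ψ₂ = H − z₂ − v₂²/2g = 93.76 − 58.02 − 0.029 = 35.71 m.
P₂ = ρgψ₂ = 1000 × 9.81 × 35.71 ≈ 350 kPa.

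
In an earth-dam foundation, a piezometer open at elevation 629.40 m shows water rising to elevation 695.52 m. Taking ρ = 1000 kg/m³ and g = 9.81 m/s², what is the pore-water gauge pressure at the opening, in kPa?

P ≈ 649 kPa

Pressure head ψ = h − z = 695.52 − 629.40 = 66.12 m.
P = ρgψ = 1000 × 9.81 × 66.12 = 648637 Pa ≈ 649 kPa.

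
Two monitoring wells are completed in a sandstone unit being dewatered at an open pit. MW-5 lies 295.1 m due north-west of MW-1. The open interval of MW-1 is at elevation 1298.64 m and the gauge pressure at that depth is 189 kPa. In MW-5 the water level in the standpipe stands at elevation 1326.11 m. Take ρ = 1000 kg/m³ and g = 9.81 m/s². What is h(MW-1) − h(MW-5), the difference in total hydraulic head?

Pressure head at MW-1: ψ = P/(ρg) = 189×1000 / (1000 × 9.81) = 19.27 m.
Total head at MW-1: h = z + ψ = 1298.64 + 19.27 = 1317.91 m.
Total head at MW-5: h = 1326.11 m (water level in the piezometer is the total head).
Head difference: h(MW-1) − h(MW-5) = 1317.91 − 1326.11 = -8.20 m.

Δh ≈ -8.20 m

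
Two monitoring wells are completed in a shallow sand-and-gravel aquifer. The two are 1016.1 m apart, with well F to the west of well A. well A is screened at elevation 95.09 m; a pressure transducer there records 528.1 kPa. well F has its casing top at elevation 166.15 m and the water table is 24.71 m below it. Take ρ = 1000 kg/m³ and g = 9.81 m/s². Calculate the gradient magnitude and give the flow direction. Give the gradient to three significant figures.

Pressure head at well A: ψ = P/(ρg) = 528.1×1000 / (1000 × 9.81) = 53.83 m.
Total head at well A: h = z + ψ = 95.09 + 53.83 = 148.92 m.
Total head at well F: h = 166.15 − 24.71 = 141.44 m.
Head difference: h(well A) − h(well F) = 148.92 − 141.44 = 7.48 m.
Hydraulic gradient: i = |Δh| / L = 7.48 / 1016.1 = 0.00736.
Flow is from higher to lower head: from well A toward well F, i.e. toward the west.

i ≈ 0.00736; groundwater flows toward the west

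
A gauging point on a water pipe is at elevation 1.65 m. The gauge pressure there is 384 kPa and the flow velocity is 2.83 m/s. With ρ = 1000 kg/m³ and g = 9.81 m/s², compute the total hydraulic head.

h ≈ 41.20 m

Pressure head ψ = P/(ρg) = 384×1000 / (1000 × 9.81) = 39.14 m.
Velocity head = v²/(2g) = 2.83² / (2 × 9.81) = 0.408 m.
h = z + ψ + v²/(2g) = 1.65 + 39.14 + 0.408 = 41.20 m.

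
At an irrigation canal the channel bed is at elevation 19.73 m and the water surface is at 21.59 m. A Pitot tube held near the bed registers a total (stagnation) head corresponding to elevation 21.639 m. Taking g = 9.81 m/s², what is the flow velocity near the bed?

Near the bed, under hydrostatic conditions, the piezometric head (z + ψ) equals the free-surface elevation, 21.59 m.
Velocity head = total − piezometric = 21.639 − 21.59 = 0.049 m.
v = √(2g·h_v) = √(2 × 9.81 × 0.049) = 0.980 m/s.

v ≈ 0.980 m/s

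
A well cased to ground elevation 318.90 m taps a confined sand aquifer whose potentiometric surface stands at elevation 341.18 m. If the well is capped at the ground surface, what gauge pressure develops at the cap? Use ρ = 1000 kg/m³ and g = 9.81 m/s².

P ≈ 219 kPa

Head above the cap: Δh = 341.18 − 318.90 = 22.28 m.
P = ρgΔh = 1000 × 9.81 × 22.28 = 218567 Pa ≈ 219 kPa.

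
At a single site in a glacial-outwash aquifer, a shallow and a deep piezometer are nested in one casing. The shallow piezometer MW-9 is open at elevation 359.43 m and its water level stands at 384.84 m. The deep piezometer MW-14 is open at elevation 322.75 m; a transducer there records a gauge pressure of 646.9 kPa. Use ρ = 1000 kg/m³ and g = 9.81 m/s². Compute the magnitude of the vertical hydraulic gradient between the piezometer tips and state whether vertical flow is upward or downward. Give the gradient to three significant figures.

|i_v| ≈ 0.105; vertical flow is upward

Total head at MW-9: h = 384.84 m (water level in the standpipe).
Pressure head at MW-14: ψ = P/(ρg) = 646.9×1000 / (1000 × 9.81) = 65.94 m.
Total head at MW-14: h = z + ψ = 322.75 + 65.94 = 388.69 m.
Δh = h(MW-9) − h(MW-14) = 384.84 − 388.69 = -3.85 m.
Vertical separation Δz = 359.43 − 322.75 = 36.68 m.
|i_v| = |Δh| / Δz = 3.85 / 36.68 = 0.105.
Head is higher in the deep piezometer, so vertical flow is upward (discharge condition).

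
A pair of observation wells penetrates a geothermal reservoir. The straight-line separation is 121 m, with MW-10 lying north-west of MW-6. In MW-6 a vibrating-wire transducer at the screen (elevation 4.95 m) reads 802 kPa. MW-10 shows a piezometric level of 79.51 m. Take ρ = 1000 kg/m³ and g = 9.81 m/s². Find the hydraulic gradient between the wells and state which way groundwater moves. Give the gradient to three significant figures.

Pressure head at MW-6: ψ = P/(ρg) = 802×1000 / (1000 × 9.81) = 81.75 m.
Total head at MW-6: h = z + ψ = 4.95 + 81.75 = 86.70 m.
Total head at MW-10: h = 79.51 m (water level in the piezometer is the total head).
Head difference: h(MW-6) − h(MW-10) = 86.70 − 79.51 = 7.19 m.
Hydraulic gradient: i = |Δh| / L = 7.19 / 121 = 0.0594.
Flow is from higher to lower head: from MW-6 toward MW-10, i.e. toward the north-west.

i ≈ 0.0594; groundwater flows toward the north-west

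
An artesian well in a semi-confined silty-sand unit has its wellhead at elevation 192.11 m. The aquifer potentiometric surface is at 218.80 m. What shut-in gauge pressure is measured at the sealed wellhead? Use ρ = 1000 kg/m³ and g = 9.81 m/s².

Head above the cap: Δh = 218.80 − 192.11 = 26.69 m.
P = ρgΔh = 1000 × 9.81 × 26.69 = 261829 Pa ≈ 262 kPa.

P ≈ 262 kPa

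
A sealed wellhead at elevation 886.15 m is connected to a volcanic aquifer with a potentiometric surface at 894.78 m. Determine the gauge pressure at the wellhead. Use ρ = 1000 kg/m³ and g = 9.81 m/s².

P ≈ 84.7 kPa

Head above the cap: Δh = 894.78 − 886.15 = 8.63 m.
P = ρgΔh = 1000 × 9.81 × 8.63 = 84660 Pa ≈ 84.7 kPa.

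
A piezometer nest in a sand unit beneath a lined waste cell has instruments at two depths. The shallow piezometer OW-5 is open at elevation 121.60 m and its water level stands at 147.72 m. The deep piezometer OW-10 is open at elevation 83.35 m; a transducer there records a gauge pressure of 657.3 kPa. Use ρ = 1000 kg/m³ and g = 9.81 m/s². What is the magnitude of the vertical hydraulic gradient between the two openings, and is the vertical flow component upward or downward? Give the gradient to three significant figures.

|i_v| ≈ 0.0688; vertical flow is upward

Total head at OW-5: h = 147.72 m (water level in the standpipe).
Pressure head at OW-10: ψ = P/(ρg) = 657.3×1000 / (1000 × 9.81) = 67.00 m.
Total head at OW-10: h = z + ψ = 83.35 + 67.00 = 150.35 m.
Δh = h(OW-5) − h(OW-10) = 147.72 − 150.35 = -2.63 m.
Vertical separation Δz = 121.60 − 83.35 = 38.25 m.
|i_v| = |Δh| / Δz = 2.63 / 38.25 = 0.0688.
Head is higher in the deep piezometer, so vertical flow is upward (discharge condition).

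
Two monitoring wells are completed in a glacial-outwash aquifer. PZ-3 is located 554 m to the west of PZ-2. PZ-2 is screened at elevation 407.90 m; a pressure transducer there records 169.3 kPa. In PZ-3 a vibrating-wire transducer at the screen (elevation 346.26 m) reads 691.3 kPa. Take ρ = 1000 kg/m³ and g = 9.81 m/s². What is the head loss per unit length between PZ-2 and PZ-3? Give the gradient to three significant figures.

Pressure head at PZ-2: ψ = P/(ρg) = 169.3×1000 / (1000 × 9.81) = 17.26 m.
Total head at PZ-2: h = z + ψ = 407.90 + 17.26 = 425.16 m.
Pressure head at PZ-3: ψ = P/(ρg) = 691.3×1000 / (1000 × 9.81) = 70.47 m.
Total head at PZ-3: h = z + ψ = 346.26 + 70.47 = 416.73 m.
Head difference: h(PZ-2) − h(PZ-3) = 425.16 − 416.73 = 8.43 m.
Hydraulic gradient: i = |Δh| / L = 8.43 / 554 = 0.0152.

i ≈ 0.0152 m/m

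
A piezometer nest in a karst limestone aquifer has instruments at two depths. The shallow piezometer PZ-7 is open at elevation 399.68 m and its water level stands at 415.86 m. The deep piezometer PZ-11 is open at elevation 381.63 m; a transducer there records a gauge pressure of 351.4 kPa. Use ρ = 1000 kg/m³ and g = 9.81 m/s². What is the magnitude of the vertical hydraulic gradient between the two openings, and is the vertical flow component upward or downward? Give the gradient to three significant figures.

|i_v| ≈ 0.0881; vertical flow is upward

Total head at PZ-7: h = 415.86 m (water level in the standpipe).
Pressure head at PZ-11: ψ = P/(ρg) = 351.4×1000 / (1000 × 9.81) = 35.82 m.
Total head at PZ-11: h = z + ψ = 381.63 + 35.82 = 417.45 m.
Δh = h(PZ-7) − h(PZ-11) = 415.86 − 417.45 = -1.59 m.
Vertical separation Δz = 399.68 − 381.63 = 18.05 m.
|i_v| = |Δh| / Δz = 1.59 / 18.05 = 0.0881.
Head is higher in the deep piezometer, so vertical flow is upward (discharge condition).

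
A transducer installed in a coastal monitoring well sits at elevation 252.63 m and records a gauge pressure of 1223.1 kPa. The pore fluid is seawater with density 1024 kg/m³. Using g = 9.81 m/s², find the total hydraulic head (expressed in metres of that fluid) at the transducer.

h ≈ 374.39 m

ψ = P/(ρg) = 1223.1×1000 / (1024 × 9.81) = 121.76 m.
h = z + ψ = 252.63 + 121.76 = 374.39 m.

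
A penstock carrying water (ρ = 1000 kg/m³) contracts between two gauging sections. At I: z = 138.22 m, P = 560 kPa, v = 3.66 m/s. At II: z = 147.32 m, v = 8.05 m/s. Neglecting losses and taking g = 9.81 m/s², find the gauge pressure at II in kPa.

P₂ ≈ 445 kPa

Pressure head at I: ψ₁ = P₁/(ρg) = 560×1000 / (1000 × 9.81) = 57.08 m.
Velocity heads: v₁²/2g = 3.66²/19.62 = 0.683 m; v₂²/2g = 8.05²/19.62 = 3.303 m.
Total head H = z₁ + ψ₁ + v₁²/2g = 138.22 + 57.08 + 0.683 = 195.98 m.
ψ₂ = H − z₂ − v₂²/2g = 195.98 − 147.32 − 3.303 = 45.36 m.
P₂ = ρgψ₂ = 1000 × 9.81 × 45.36 ≈ 445 kPa.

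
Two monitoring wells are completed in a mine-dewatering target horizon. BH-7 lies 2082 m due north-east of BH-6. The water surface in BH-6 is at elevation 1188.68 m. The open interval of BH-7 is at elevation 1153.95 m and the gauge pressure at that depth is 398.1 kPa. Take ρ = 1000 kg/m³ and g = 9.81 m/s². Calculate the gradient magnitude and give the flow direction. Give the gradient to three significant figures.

i ≈ 0.00281; groundwater flows toward the south-west

Total head at BH-6: h = 1188.68 m (water level in the piezometer is the total head).
Pressure head at BH-7: ψ = P/(ρg) = 398.1×1000 / (1000 × 9.81) = 40.58 m.
Total head at BH-7: h = z + ψ = 1153.95 + 40.58 = 1194.53 m.
Head difference: h(BH-6) − h(BH-7) = 1188.68 − 1194.53 = -5.85 m.
Hydraulic gradient: i = |Δh| / L = 5.85 / 2082 = 0.00281.
Flow is from higher to lower head: from BH-7 toward BH-6, i.e. toward the south-west.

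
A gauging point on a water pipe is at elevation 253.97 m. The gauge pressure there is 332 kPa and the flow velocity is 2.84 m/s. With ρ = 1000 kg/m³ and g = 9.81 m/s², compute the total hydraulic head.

h ≈ 288.22 m

Pressure head ψ = P/(ρg) = 332×1000 / (1000 × 9.81) = 33.84 m.
Velocity head = v²/(2g) = 2.84² / (2 × 9.81) = 0.411 m.
h = z + ψ + v²/(2g) = 253.97 + 33.84 + 0.411 = 288.22 m.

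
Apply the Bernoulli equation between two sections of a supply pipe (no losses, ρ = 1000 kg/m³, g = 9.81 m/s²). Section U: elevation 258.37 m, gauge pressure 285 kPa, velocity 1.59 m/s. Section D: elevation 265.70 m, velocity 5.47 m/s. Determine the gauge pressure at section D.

Pressure head at U: ψ₁ = P₁/(ρg) = 285×1000 / (1000 × 9.81) = 29.05 m.
Velocity heads: v₁²/2g = 1.59²/19.62 = 0.129 m; v₂²/2g = 5.47²/19.62 = 1.525 m.
Total head H = z₁ + ψ₁ + v₁²/2g = 258.37 + 29.05 + 0.129 = 287.55 m.
ψ₂ = H − z₂ − v₂²/2g = 287.55 − 265.70 − 1.525 = 20.33 m.
P₂ = ρgψ₂ = 1000 × 9.81 × 20.33 ≈ 199 kPa.

P₂ ≈ 199 kPa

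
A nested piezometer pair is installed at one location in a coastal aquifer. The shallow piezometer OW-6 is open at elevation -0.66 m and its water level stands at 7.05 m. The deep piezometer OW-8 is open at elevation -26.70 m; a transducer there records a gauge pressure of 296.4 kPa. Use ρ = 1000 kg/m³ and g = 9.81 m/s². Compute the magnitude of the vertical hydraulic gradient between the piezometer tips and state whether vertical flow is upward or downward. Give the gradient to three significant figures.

|i_v| ≈ 0.136; vertical flow is downward

Total head at OW-6: h = 7.05 m (water level in the standpipe).
Pressure head at OW-8: ψ = P/(ρg) = 296.4×1000 / (1000 × 9.81) = 30.21 m.
Total head at OW-8: h = z + ψ = -26.70 + 30.21 = 3.51 m.
Δh = h(OW-6) − h(OW-8) = 7.05 − 3.51 = 3.54 m.
Vertical separation Δz = -0.66 − (-26.70) = 26.04 m.
|i_v| = |Δh| / Δz = 3.54 / 26.04 = 0.136.
Head is higher in the shallow piezometer, so vertical flow is downward (recharge condition).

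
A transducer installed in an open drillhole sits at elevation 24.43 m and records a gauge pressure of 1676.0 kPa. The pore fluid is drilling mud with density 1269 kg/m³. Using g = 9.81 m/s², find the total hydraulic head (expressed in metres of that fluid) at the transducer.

ψ = P/(ρg) = 1676.0×1000 / (1269 × 9.81) = 134.63 m.
h = z + ψ = 24.43 + 134.63 = 159.06 m.

h ≈ 159.06 m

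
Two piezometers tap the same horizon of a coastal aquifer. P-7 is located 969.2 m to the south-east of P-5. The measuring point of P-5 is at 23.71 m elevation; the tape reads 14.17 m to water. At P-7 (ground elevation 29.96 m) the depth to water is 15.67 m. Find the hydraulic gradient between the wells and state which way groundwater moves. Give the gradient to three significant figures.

i ≈ 0.00490; groundwater flows toward the north-west

Total head at P-5: h = 23.71 − 14.17 = 9.54 m.
Total head at P-7: h = 29.96 − 15.67 = 14.29 m.
Head difference: h(P-5) − h(P-7) = 9.54 − 14.29 = -4.75 m.
Hydraulic gradient: i = |Δh| / L = 4.75 / 969.2 = 0.00490.
Flow is from higher to lower head: from P-7 toward P-5, i.e. toward the north-west.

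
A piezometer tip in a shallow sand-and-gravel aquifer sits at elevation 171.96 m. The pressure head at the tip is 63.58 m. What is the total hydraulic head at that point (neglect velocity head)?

h ≈ 235.54 m

h = z + ψ = 171.96 + 63.58 = 235.54 m.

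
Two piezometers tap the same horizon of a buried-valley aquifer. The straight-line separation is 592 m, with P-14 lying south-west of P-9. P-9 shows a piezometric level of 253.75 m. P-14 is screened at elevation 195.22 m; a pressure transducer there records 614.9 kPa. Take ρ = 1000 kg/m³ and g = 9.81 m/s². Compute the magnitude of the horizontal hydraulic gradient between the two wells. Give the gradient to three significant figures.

i ≈ 0.00701

Total head at P-9: h = 253.75 m (water level in the piezometer is the total head).
Pressure head at P-14: ψ = P/(ρg) = 614.9×1000 / (1000 × 9.81) = 62.68 m.
Total head at P-14: h = z + ψ = 195.22 + 62.68 = 257.90 m.
Head difference: h(P-9) − h(P-14) = 253.75 − 257.90 = -4.15 m.
Hydraulic gradient: i = |Δh| / L = 4.15 / 592 = 0.00701.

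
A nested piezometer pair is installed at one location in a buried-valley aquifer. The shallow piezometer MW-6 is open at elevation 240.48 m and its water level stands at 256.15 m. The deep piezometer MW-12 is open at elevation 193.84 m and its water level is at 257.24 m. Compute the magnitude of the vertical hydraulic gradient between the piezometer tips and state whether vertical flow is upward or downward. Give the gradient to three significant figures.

Total head at MW-6: h = 256.15 m (water level in the standpipe).
Total head at MW-12: h = 257.24 m.
Δh = h(MW-6) − h(MW-12) = 256.15 − 257.24 = -1.09 m.
Vertical separation Δz = 240.48 − 193.84 = 46.64 m.
|i_v| = |Δh| / Δz = 1.09 / 46.64 = 0.0234.
Head is higher in the deep piezometer, so vertical flow is upward (discharge condition).

|i_v| ≈ 0.0234; vertical flow is upward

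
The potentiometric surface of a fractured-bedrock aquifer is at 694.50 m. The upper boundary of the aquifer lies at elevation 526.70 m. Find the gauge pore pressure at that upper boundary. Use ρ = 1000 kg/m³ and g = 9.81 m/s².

Pressure head at the aquifer top: ψ = h − z = 694.50 − 526.70 = 167.80 m.
P = ρgψ = 1000 × 9.81 × 167.80 = 1646118 Pa ≈ 1650 kPa.

P ≈ 1650 kPa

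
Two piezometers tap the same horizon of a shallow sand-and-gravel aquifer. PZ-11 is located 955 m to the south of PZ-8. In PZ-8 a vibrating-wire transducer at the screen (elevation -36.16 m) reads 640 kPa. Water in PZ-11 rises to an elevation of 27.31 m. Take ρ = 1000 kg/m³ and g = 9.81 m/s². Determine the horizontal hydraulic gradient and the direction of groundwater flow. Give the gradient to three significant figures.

i ≈ 0.00185; groundwater flows toward the south

Pressure head at PZ-8: ψ = P/(ρg) = 640×1000 / (1000 × 9.81) = 65.24 m.
Total head at PZ-8: h = z + ψ = -36.16 + 65.24 = 29.08 m.
Total head at PZ-11: h = 27.31 m (water level in the piezometer is the total head).
Head difference: h(PZ-8) − h(PZ-11) = 29.08 − 27.31 = 1.77 m.
Hydraulic gradient: i = |Δh| / L = 1.77 / 955 = 0.00185.
Flow is from higher to lower head: from PZ-8 toward PZ-11, i.e. toward the south.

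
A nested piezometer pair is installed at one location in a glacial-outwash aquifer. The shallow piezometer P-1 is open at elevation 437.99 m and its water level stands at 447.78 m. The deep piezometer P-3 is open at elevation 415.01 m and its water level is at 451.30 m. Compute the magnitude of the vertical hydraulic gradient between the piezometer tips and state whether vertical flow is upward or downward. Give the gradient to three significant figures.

Total head at P-1: h = 447.78 m (water level in the standpipe).
Total head at P-3: h = 451.30 m.
Δh = h(P-1) − h(P-3) = 447.78 − 451.30 = -3.52 m.
Vertical separation Δz = 437.99 − 415.01 = 22.98 m.
|i_v| = |Δh| / Δz = 3.52 / 22.98 = 0.153.
Head is higher in the deep piezometer, so vertical flow is upward (discharge condition).

|i_v| ≈ 0.153; vertical flow is upward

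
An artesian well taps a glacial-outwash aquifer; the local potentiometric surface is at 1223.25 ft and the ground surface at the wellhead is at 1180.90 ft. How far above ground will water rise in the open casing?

≈ 42.35 ft above ground

Water rises to the potentiometric surface, so the rise above ground = 1223.25 − 1180.90 = 42.35 ft.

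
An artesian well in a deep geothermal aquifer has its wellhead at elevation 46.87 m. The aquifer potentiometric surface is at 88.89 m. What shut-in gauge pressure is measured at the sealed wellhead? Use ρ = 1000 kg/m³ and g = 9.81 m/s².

Head above the cap: Δh = 88.89 − 46.87 = 42.02 m.
P = ρgΔh = 1000 × 9.81 × 42.02 = 412216 Pa ≈ 412 kPa.

P ≈ 412 kPa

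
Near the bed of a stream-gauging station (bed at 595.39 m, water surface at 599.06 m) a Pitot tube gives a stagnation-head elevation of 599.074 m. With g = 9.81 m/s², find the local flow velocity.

Near the bed, under hydrostatic conditions, the piezometric head (z + ψ) equals the free-surface elevation, 599.06 m.
Velocity head = total − piezometric = 599.074 − 599.06 = 0.014 m.
v = √(2g·h_v) = √(2 × 9.81 × 0.014) = 0.524 m/s.

v ≈ 0.524 m/s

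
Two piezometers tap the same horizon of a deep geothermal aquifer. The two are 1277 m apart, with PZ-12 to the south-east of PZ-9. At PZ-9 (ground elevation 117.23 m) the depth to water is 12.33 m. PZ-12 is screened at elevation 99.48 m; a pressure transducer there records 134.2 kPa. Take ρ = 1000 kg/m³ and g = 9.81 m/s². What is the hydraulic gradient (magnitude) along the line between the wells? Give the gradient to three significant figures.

i ≈ 0.00647

Total head at PZ-9: h = 117.23 − 12.33 = 104.90 m.
Pressure head at PZ-12: ψ = P/(ρg) = 134.2×1000 / (1000 × 9.81) = 13.68 m.
Total head at PZ-12: h = z + ψ = 99.48 + 13.68 = 113.16 m.
Head difference: h(PZ-9) − h(PZ-12) = 104.90 − 113.16 = -8.26 m.
Hydraulic gradient: i = |Δh| / L = 8.26 / 1277 = 0.00647.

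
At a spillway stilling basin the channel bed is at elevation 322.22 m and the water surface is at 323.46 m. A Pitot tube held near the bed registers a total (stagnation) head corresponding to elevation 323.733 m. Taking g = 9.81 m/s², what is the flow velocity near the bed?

v ≈ 2.31 m/s

Near the bed, under hydrostatic conditions, the piezometric head (z + ψ) equals the free-surface elevation, 323.46 m.
Velocity head = total − piezometric = 323.733 − 323.46 = 0.273 m.
v = √(2g·h_v) = √(2 × 9.81 × 0.273) = 2.31 m/s.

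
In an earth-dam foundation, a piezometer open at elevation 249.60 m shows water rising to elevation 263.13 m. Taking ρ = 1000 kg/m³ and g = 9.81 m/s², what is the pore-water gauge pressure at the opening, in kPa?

Pressure head ψ = h − z = 263.13 − 249.60 = 13.53 m.
P = ρgψ = 1000 × 9.81 × 13.53 = 132729 Pa ≈ 133 kPa.

P ≈ 133 kPa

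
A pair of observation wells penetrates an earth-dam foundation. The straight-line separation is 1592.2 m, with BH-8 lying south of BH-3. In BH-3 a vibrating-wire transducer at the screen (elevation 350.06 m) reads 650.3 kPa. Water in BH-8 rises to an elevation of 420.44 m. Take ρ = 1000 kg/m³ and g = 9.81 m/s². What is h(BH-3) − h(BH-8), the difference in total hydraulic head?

Pressure head at BH-3: ψ = P/(ρg) = 650.3×1000 / (1000 × 9.81) = 66.29 m.
Total head at BH-3: h = z + ψ = 350.06 + 66.29 = 416.35 m.
Total head at BH-8: h = 420.44 m (water level in the piezometer is the total head).
Head difference: h(BH-3) − h(BH-8) = 416.35 − 420.44 = -4.09 m.

Δh ≈ -4.09 m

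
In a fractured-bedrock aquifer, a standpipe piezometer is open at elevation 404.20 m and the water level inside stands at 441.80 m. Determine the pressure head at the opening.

ψ ≈ 37.60 m

Total head h = 441.80 m (the water-surface elevation in the piezometer).
Pressure head ψ = h − z = 441.80 − 404.20 = 37.60 m.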